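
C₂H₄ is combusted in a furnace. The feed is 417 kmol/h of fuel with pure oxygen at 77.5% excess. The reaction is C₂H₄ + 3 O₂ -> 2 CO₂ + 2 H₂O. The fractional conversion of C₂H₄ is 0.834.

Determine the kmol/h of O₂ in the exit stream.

Stoichiometric O₂ = 3 × 417 = 1251 kmol/h; O₂ fed = 1251 × 1.775 = 2221 kmol/h.
Fuel reacted = 0.834 × 417 → ξ = 347.8 kmol/h.
Outlet (n = n₀ + ν ξ):
  C₂H₄: 417 − 1(347.8) = 69.22
  O₂: 2221 − 3(347.8) = 1177
  CO₂: 0 + 2(347.8) = 695.6
  H₂O: 0 + 2(347.8) = 695.6

1180 kmol/h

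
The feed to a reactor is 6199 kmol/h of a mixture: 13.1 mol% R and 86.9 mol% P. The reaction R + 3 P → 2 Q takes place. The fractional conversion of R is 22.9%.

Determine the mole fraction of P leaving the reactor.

R reacted = 0.229 × 812.1 = 186 kmol/h; ν_R = −1, so ξ = 186/1 = 186 kmol/h.
Outlet amounts (n = n₀ + ν ξ):
  R: 812.1 − 1(186) = 626.1
  P: 5387 − 3(186) = 4829
  Q: 0 + 2(186) = 371.9
Total out = 5827 kmol/h; y_P = 4829 / 5827 = 0.8287.

0.829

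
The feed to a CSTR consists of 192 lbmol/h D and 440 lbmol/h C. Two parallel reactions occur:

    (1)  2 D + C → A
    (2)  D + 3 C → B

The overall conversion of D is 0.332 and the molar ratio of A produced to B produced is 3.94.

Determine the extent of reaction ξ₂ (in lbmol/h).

ξ₂ = 7.18 lbmol/h

Conversion of D: D consumed = 0.332 × 192 = 63.74 lbmol/h = 2ξ₁ + 1ξ₂.
Selectivity: 1ξ₁ / (1ξ₂) = 3.94 → ξ₁ = 3.94 ξ₂.
Substitute: (2·3.94 + 1) ξ₂ = 63.74 → ξ₂ = 7.178 lbmol/h, ξ₁ = 28.28 lbmol/h.
Outlet amounts (n = n₀ + Σ ν·ξ):
  D: 192 − 2(28.28) − 1(7.178) = 128.3
  C: 440 − 1(28.28) − 3(7.178) = 390.2
  A: 0 + 1(28.28) = 28.28
  B: 0 + 1(7.178) = 7.178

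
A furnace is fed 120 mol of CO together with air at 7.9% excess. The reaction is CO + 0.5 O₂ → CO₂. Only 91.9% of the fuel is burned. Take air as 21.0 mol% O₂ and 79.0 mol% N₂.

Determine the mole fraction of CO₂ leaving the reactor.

Stoichiometric O₂ = 0.5 × 120 = 60 mol; O₂ fed = 60 × 1.079 = 64.74 mol.
N₂ fed = 64.74 × 79/21 = 243.5 mol.
Fuel reacted = 0.919 × 120 → ξ = 110.3 mol.
Outlet (n = n₀ + ν ξ):
  CO: 120 − 1(110.3) = 9.72
  O₂: 64.74 − 0.5(110.3) = 9.6
  N₂: 243.5 (inert)
  CO₂: 0 + 1(110.3) = 110.3
Total out = 373.1 mol; y_CO₂ = 110.3 / 373.1 = 0.2955.

0.296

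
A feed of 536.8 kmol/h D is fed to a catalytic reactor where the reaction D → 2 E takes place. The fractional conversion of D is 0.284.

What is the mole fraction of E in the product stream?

D reacted = 0.284 × 536.8 = 152.5 kmol/h; ν_D = −1, so ξ = 152.5/1 = 152.5 kmol/h.
Outlet amounts (n = n₀ + ν ξ):
  D: 536.8 − 1(152.5) = 384.3
  E: 0 + 2(152.5) = 304.9
Total out = 689.3 kmol/h; y_E = 304.9 / 689.3 = 0.4424.

0.442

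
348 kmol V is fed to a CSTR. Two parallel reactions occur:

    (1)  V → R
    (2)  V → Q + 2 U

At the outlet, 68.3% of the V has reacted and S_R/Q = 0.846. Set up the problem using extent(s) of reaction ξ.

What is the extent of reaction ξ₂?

Conversion of V: V consumed = 0.683 × 348 = 237.7 kmol = 1ξ₁ + 1ξ₂.
Selectivity: 1ξ₁ / (1ξ₂) = 0.846 → ξ₁ = 0.846 ξ₂.
Substitute: (1·0.846 + 1) ξ₂ = 237.7 → ξ₂ = 128.8 kmol, ξ₁ = 108.9 kmol.
Outlet amounts (n = n₀ + Σ ν·ξ):
  V: 348 − 1(108.9) − 1(128.8) = 110.3
  R: 0 + 1(108.9) = 108.9
  Q: 0 + 1(128.8) = 128.8
  U: 0 + 2(128.8) = 257.5

ξ₂ = 129 kmol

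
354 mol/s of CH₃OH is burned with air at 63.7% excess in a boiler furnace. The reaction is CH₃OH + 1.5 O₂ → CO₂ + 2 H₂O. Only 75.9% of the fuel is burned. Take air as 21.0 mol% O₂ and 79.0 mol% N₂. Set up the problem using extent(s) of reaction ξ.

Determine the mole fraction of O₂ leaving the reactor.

Stoichiometric O₂ = 1.5 × 354 = 531 mol/s; O₂ fed = 531 × 1.637 = 869.2 mol/s.
N₂ fed = 869.2 × 79/21 = 3270 mol/s.
Fuel reacted = 0.759 × 354 → ξ = 268.7 mol/s.
Outlet (n = n₀ + ν ξ):
  CH₃OH: 354 − 1(268.7) = 85.31
  O₂: 869.2 − 1.5(268.7) = 466.2
  N₂: 3270 (inert)
  CO₂: 0 + 1(268.7) = 268.7
  H₂O: 0 + 2(268.7) = 537.4
Total out = 4628 mol/s; y_O₂ = 466.2 / 4628 = 0.1007.

0.101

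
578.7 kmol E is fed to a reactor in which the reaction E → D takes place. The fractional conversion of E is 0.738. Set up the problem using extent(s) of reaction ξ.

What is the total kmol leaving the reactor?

E reacted = 0.738 × 578.7 = 427.1 kmol; ν_E = −1, so ξ = 427.1/1 = 427.1 kmol.
Outlet amounts (n = n₀ + ν ξ):
  E: 578.7 − 1(427.1) = 151.6
  D: 0 + 1(427.1) = 427.1
Total out = 151.6 + 427.1 = 578.7 kmol.

579 kmol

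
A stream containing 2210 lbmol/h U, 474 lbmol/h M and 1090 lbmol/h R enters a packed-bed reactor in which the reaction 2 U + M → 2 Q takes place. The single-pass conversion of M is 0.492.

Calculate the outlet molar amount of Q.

M reacted = 0.492 × 474 = 233.2 lbmol/h; ν_M = −1, so ξ = 233.2/1 = 233.2 lbmol/h.
Outlet amounts (n = n₀ + ν ξ):
  U: 2210 − 2(233.2) = 1744
  M: 474 − 1(233.2) = 240.8
  Q: 0 + 2(233.2) = 466.4
  R: 1090 (inert)

466 lbmol/h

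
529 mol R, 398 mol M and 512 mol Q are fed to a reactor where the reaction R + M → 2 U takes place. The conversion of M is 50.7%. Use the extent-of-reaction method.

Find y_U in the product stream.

M reacted = 0.507 × 398 = 201.8 mol; ν_M = −1, so ξ = 201.8/1 = 201.8 mol.
Outlet amounts (n = n₀ + ν ξ):
  R: 529 − 1(201.8) = 327.2
  M: 398 − 1(201.8) = 196.2
  U: 0 + 2(201.8) = 403.6
  Q: 512 (inert)
Total out = 1439 mol; y_U = 403.6 / 1439 = 0.2805.

0.28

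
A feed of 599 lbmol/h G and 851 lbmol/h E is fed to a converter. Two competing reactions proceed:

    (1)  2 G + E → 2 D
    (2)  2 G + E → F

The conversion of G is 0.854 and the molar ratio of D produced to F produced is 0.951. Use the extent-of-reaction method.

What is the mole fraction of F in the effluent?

Conversion of G: G consumed = 0.854 × 599 = 511.5 lbmol/h = 2ξ₁ + 2ξ₂.
Selectivity: 2ξ₁ / (1ξ₂) = 0.951 → ξ₁ = 0.4755 ξ₂.
Substitute: (2·0.4755 + 2) ξ₂ = 511.5 → ξ₂ = 173.3 lbmol/h, ξ₁ = 82.43 lbmol/h.
Outlet amounts (n = n₀ + Σ ν·ξ):
  G: 599 − 2(82.43) − 2(173.3) = 87.45
  E: 851 − 1(82.43) − 1(173.3) = 595.2
  D: 0 + 2(82.43) = 164.9
  F: 0 + 1(173.3) = 173.3
Total out = 1021 lbmol/h; y_F = 173.3 / 1021 = 0.1698.

0.17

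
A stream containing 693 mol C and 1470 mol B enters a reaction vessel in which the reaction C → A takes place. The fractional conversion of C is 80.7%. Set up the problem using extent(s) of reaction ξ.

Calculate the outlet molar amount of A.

C reacted = 0.807 × 693 = 559.3 mol; ν_C = −1, so ξ = 559.3/1 = 559.3 mol.
Outlet amounts (n = n₀ + ν ξ):
  C: 693 − 1(559.3) = 133.7
  A: 0 + 1(559.3) = 559.3
  B: 1470 (inert)

559 mol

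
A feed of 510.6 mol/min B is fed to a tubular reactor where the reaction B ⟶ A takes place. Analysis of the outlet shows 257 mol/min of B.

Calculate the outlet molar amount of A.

For B: n = n₀ − 1ξ → 257 = 510.6 − 1ξ, giving ξ = 253.6 mol/min.
Outlet amounts (n = n₀ + ν ξ):
  B: 510.6 − 1(253.6) = 257
  A: 0 + 1(253.6) = 253.6

254 mol/min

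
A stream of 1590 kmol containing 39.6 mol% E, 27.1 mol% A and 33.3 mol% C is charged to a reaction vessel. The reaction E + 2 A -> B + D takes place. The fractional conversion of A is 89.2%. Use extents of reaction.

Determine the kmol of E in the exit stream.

A reacted = 0.892 × 430.9 = 384.4 kmol; ν_A = −2, so ξ = 384.4/2 = 192.2 kmol.
Outlet amounts (n = n₀ + ν ξ):
  E: 629.6 − 1(192.2) = 437.5
  A: 430.9 − 2(192.2) = 46.54
  B: 0 + 1(192.2) = 192.2
  D: 0 + 1(192.2) = 192.2
  C: 529.5 (inert)

437 kmol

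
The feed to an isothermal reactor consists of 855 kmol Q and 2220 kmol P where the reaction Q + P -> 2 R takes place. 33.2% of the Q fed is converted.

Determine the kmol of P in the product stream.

1940 kmol

Q reacted = 0.332 × 855 = 283.9 kmol; ν_Q = −1, so ξ = 283.9/1 = 283.9 kmol.
Outlet amounts (n = n₀ + ν ξ):
  Q: 855 − 1(283.9) = 571.1
  P: 2220 − 1(283.9) = 1936
  R: 0 + 2(283.9) = 567.7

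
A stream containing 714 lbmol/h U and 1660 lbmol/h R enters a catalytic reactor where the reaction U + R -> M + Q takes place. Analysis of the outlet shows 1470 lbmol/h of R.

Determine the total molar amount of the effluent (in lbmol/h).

2370 lbmol/h

For R: n = n₀ − 1ξ → 1470 = 1660 − 1ξ, giving ξ = 190 lbmol/h.
Outlet amounts (n = n₀ + ν ξ):
  U: 714 − 1(190) = 524
  R: 1660 − 1(190) = 1470
  M: 0 + 1(190) = 190
  Q: 0 + 1(190) = 190
Total out = 524 + 1470 + 190 + 190 = 2374 lbmol/h.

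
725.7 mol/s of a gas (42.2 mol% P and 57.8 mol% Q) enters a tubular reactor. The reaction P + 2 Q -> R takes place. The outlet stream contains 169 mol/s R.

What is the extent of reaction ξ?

For R: n = n₀ + 1ξ → 169 = 0 + 1ξ, giving ξ = 169 mol/s.
Outlet amounts (n = n₀ + ν ξ):
  P: 306.2 − 1(169) = 137.2
  Q: 419.5 − 2(169) = 81.45
  R: 0 + 1(169) = 169

ξ = 169 mol/s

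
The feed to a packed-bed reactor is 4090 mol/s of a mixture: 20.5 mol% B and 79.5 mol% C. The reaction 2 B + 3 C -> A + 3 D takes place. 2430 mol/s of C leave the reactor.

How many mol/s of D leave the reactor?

For C: n = n₀ − 3ξ → 2430 = 3252 − 3ξ, giving ξ = 273.9 mol/s.
Outlet amounts (n = n₀ + ν ξ):
  B: 838.5 − 2(273.9) = 290.7
  C: 3252 − 3(273.9) = 2430
  A: 0 + 1(273.9) = 273.9
  D: 0 + 3(273.9) = 821.6

822 mol/s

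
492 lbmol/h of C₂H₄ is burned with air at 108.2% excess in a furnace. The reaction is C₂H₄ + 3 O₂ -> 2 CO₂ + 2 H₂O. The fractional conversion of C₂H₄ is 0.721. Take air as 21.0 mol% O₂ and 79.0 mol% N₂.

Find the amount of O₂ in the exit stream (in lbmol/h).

2010 lbmol/h

Stoichiometric O₂ = 3 × 492 = 1476 lbmol/h; O₂ fed = 1476 × 2.082 = 3073 lbmol/h.
N₂ fed = 3073 × 79/21 = 11560 lbmol/h.
Fuel reacted = 0.721 × 492 → ξ = 354.7 lbmol/h.
Outlet (n = n₀ + ν ξ):
  C₂H₄: 492 − 1(354.7) = 137.3
  O₂: 3073 − 3(354.7) = 2009
  N₂: 11560 (inert)
  CO₂: 0 + 2(354.7) = 709.5
  H₂O: 0 + 2(354.7) = 709.5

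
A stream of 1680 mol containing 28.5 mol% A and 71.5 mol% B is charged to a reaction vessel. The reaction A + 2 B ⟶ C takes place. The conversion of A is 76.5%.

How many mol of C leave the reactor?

366 mol

A reacted = 0.765 × 478.8 = 366.3 mol; ν_A = −1, so ξ = 366.3/1 = 366.3 mol.
Outlet amounts (n = n₀ + ν ξ):
  A: 478.8 − 1(366.3) = 112.5
  B: 1201 − 2(366.3) = 468.6
  C: 0 + 1(366.3) = 366.3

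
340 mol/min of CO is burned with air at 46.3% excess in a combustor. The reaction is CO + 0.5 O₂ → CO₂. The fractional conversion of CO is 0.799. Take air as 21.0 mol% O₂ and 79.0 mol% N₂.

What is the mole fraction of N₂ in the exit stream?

0.674

Stoichiometric O₂ = 0.5 × 340 = 170 mol/min; O₂ fed = 170 × 1.463 = 248.7 mol/min.
N₂ fed = 248.7 × 79/21 = 935.6 mol/min.
Fuel reacted = 0.799 × 340 → ξ = 271.7 mol/min.
Outlet (n = n₀ + ν ξ):
  CO: 340 − 1(271.7) = 68.34
  O₂: 248.7 − 0.5(271.7) = 112.9
  N₂: 935.6 (inert)
  CO₂: 0 + 1(271.7) = 271.7
Total out = 1389 mol/min; y_N₂ = 935.6 / 1389 = 0.6738.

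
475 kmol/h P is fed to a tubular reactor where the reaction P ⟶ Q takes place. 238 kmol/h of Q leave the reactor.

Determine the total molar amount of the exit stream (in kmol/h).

For Q: n = n₀ + 1ξ → 238 = 0 + 1ξ, giving ξ = 238 kmol/h.
Outlet amounts (n = n₀ + ν ξ):
  P: 475 − 1(238) = 237
  Q: 0 + 1(238) = 238
Total out = 237 + 238 = 475 kmol/h.

475 kmol/h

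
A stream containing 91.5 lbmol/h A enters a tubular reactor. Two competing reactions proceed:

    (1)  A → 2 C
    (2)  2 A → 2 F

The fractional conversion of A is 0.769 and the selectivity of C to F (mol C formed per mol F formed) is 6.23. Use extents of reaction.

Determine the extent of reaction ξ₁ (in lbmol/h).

ξ₁ = 53.3 lbmol/h

Conversion of A: A consumed = 0.769 × 91.5 = 70.36 lbmol/h = 1ξ₁ + 2ξ₂.
Selectivity: 2ξ₁ / (2ξ₂) = 6.23 → ξ₁ = 6.23 ξ₂.
Substitute: (1·6.23 + 2) ξ₂ = 70.36 → ξ₂ = 8.55 lbmol/h, ξ₁ = 53.26 lbmol/h.
Outlet amounts (n = n₀ + Σ ν·ξ):
  A: 91.5 − 1(53.26) − 2(8.55) = 21.14
  C: 0 + 2(53.26) = 106.5
  F: 0 + 2(8.55) = 17.1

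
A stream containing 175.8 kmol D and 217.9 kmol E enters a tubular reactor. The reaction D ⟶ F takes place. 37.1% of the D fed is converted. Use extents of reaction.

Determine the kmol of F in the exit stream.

65.2 kmol

D reacted = 0.371 × 175.8 = 65.22 kmol; ν_D = −1, so ξ = 65.22/1 = 65.22 kmol.
Outlet amounts (n = n₀ + ν ξ):
  D: 175.8 − 1(65.22) = 110.6
  F: 0 + 1(65.22) = 65.22
  E: 217.9 (inert)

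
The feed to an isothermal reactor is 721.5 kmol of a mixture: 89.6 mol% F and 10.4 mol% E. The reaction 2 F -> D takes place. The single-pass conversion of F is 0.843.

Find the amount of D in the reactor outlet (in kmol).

272 kmol

F reacted = 0.843 × 646.5 = 545 kmol; ν_F = −2, so ξ = 545/2 = 272.5 kmol.
Outlet amounts (n = n₀ + ν ξ):
  F: 646.5 − 2(272.5) = 101.5
  D: 0 + 1(272.5) = 272.5
  E: 75.04 (inert)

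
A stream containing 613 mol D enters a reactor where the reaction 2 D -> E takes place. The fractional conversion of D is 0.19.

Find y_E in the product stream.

D reacted = 0.19 × 613 = 116.5 mol; ν_D = −2, so ξ = 116.5/2 = 58.23 mol.
Outlet amounts (n = n₀ + ν ξ):
  D: 613 − 2(58.23) = 496.5
  E: 0 + 1(58.23) = 58.23
Total out = 554.8 mol; y_E = 58.23 / 554.8 = 0.105.

0.105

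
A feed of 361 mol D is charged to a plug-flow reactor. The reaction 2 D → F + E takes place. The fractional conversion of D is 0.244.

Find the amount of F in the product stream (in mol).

D reacted = 0.244 × 361 = 88.08 mol; ν_D = −2, so ξ = 88.08/2 = 44.04 mol.
Outlet amounts (n = n₀ + ν ξ):
  D: 361 − 2(44.04) = 272.9
  F: 0 + 1(44.04) = 44.04
  E: 0 + 1(44.04) = 44.04

44 mol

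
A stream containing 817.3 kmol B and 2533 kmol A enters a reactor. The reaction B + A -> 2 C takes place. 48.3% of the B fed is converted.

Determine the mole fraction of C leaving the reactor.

0.236

B reacted = 0.483 × 817.3 = 394.8 kmol; ν_B = −1, so ξ = 394.8/1 = 394.8 kmol.
Outlet amounts (n = n₀ + ν ξ):
  B: 817.3 − 1(394.8) = 422.5
  A: 2533 − 1(394.8) = 2138
  C: 0 + 2(394.8) = 789.5
Total out = 3350 kmol; y_C = 789.5 / 3350 = 0.2357.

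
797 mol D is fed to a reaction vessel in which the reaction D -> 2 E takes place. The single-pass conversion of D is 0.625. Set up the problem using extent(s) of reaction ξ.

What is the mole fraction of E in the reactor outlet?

D reacted = 0.625 × 797 = 498.1 mol; ν_D = −1, so ξ = 498.1/1 = 498.1 mol.
Outlet amounts (n = n₀ + ν ξ):
  D: 797 − 1(498.1) = 298.9
  E: 0 + 2(498.1) = 996.2
Total out = 1295 mol; y_E = 996.2 / 1295 = 0.7692.

0.769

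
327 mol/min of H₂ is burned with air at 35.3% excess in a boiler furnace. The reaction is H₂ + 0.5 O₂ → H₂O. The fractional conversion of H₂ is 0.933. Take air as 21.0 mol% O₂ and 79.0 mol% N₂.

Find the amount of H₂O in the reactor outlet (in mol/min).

Stoichiometric O₂ = 0.5 × 327 = 163.5 mol/min; O₂ fed = 163.5 × 1.353 = 221.2 mol/min.
N₂ fed = 221.2 × 79/21 = 832.2 mol/min.
Fuel reacted = 0.933 × 327 → ξ = 305.1 mol/min.
Outlet (n = n₀ + ν ξ):
  H₂: 327 − 1(305.1) = 21.91
  O₂: 221.2 − 0.5(305.1) = 68.67
  N₂: 832.2 (inert)
  H₂O: 0 + 1(305.1) = 305.1

305 mol/min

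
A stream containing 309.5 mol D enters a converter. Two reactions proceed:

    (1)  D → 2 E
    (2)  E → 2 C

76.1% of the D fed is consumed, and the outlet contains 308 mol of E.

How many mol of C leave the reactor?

Conversion of D: D consumed = 1ξ₁ = 0.761 × 309.5 → ξ₁ = 235.5 mol.
E balance: n_E = 0 + 2ξ₁ − 1ξ₂ = 308 → ξ₂ = (2·235.5 − 308)/1 = 163.1 mol.
Outlet amounts (n = n₀ + Σ ν·ξ):
  D: 309.5 − 1(235.5) = 73.97
  E: 0 + 2(235.5) − 1(163.1) = 308
  C: 0 + 2(163.1) = 326.1

326 mol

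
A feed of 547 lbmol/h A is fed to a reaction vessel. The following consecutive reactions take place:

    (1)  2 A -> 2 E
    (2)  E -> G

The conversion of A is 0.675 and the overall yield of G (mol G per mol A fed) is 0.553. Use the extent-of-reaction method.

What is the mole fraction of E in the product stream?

Conversion of A: A consumed = 2ξ₁ = 0.675 × 547 → ξ₁ = 184.6 lbmol/h.
Yield of G: 1ξ₂ / 547 = 0.553 → ξ₂ = 302.5 lbmol/h.
Outlet amounts (n = n₀ + Σ ν·ξ):
  A: 547 − 2(184.6) = 177.8
  E: 0 + 2(184.6) − 1(302.5) = 66.73
  G: 0 + 1(302.5) = 302.5
Total out = 547 lbmol/h; y_E = 66.73 / 547 = 0.122.

0.122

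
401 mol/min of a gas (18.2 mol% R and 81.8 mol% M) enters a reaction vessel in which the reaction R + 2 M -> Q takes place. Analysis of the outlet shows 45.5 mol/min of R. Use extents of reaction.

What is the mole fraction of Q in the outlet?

For R: n = n₀ − 1ξ → 45.5 = 72.98 − 1ξ, giving ξ = 27.48 mol/min.
Outlet amounts (n = n₀ + ν ξ):
  R: 72.98 − 1(27.48) = 45.5
  M: 328 − 2(27.48) = 273.1
  Q: 0 + 1(27.48) = 27.48
Total out = 346 mol/min; y_Q = 27.48 / 346 = 0.07942.

0.0794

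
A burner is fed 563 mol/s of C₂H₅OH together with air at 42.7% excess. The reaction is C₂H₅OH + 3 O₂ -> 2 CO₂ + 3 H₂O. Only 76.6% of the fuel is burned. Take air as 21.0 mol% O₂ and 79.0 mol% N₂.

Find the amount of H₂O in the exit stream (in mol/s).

Stoichiometric O₂ = 3 × 563 = 1689 mol/s; O₂ fed = 1689 × 1.427 = 2410 mol/s.
N₂ fed = 2410 × 79/21 = 9067 mol/s.
Fuel reacted = 0.766 × 563 → ξ = 431.3 mol/s.
Outlet (n = n₀ + ν ξ):
  C₂H₅OH: 563 − 1(431.3) = 131.7
  O₂: 2410 − 3(431.3) = 1116
  N₂: 9067 (inert)
  CO₂: 0 + 2(431.3) = 862.5
  H₂O: 0 + 3(431.3) = 1294

1290 mol/s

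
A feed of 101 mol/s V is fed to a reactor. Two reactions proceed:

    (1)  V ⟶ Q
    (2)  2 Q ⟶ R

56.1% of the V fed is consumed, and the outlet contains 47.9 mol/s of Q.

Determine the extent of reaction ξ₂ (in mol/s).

ξ₂ = 4.38 mol/s

Conversion of V: V consumed = 1ξ₁ = 0.561 × 101 → ξ₁ = 56.66 mol/s.
Q balance: n_Q = 0 + 1ξ₁ − 2ξ₂ = 47.9 → ξ₂ = (1·56.66 − 47.9)/2 = 4.381 mol/s.
Outlet amounts (n = n₀ + Σ ν·ξ):
  V: 101 − 1(56.66) = 44.34
  Q: 0 + 1(56.66) − 2(4.381) = 47.9
  R: 0 + 1(4.381) = 4.381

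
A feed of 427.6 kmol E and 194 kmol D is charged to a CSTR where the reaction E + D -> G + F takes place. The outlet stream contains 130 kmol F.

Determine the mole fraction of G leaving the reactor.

0.209

For F: n = n₀ + 1ξ → 130 = 0 + 1ξ, giving ξ = 130 kmol.
Outlet amounts (n = n₀ + ν ξ):
  E: 427.6 − 1(130) = 297.6
  D: 194 − 1(130) = 64
  G: 0 + 1(130) = 130
  F: 0 + 1(130) = 130
Total out = 621.6 kmol; y_G = 130 / 621.6 = 0.2091.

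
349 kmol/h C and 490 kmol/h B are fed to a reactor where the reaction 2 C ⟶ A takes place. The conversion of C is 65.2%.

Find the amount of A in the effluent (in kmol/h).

114 kmol/h

C reacted = 0.652 × 349 = 227.5 kmol/h; ν_C = −2, so ξ = 227.5/2 = 113.8 kmol/h.
Outlet amounts (n = n₀ + ν ξ):
  C: 349 − 2(113.8) = 121.5
  A: 0 + 1(113.8) = 113.8
  B: 490 (inert)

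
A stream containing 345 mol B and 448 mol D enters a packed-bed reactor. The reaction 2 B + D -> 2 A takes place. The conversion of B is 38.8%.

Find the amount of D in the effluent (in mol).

B reacted = 0.388 × 345 = 133.9 mol; ν_B = −2, so ξ = 133.9/2 = 66.93 mol.
Outlet amounts (n = n₀ + ν ξ):
  B: 345 − 2(66.93) = 211.1
  D: 448 − 1(66.93) = 381.1
  A: 0 + 2(66.93) = 133.9

381 mol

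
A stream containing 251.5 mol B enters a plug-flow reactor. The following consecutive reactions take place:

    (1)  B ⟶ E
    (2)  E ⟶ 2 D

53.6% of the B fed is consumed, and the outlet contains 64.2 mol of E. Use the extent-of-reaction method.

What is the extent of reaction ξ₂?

ξ₂ = 70.6 mol

Conversion of B: B consumed = 1ξ₁ = 0.536 × 251.5 → ξ₁ = 134.8 mol.
E balance: n_E = 0 + 1ξ₁ − 1ξ₂ = 64.2 → ξ₂ = (1·134.8 − 64.2)/1 = 70.6 mol.
Outlet amounts (n = n₀ + Σ ν·ξ):
  B: 251.5 − 1(134.8) = 116.7
  E: 0 + 1(134.8) − 1(70.6) = 64.2
  D: 0 + 2(70.6) = 141.2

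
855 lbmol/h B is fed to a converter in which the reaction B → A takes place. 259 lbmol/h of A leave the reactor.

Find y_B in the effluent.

0.697

For A: n = n₀ + 1ξ → 259 = 0 + 1ξ, giving ξ = 259 lbmol/h.
Outlet amounts (n = n₀ + ν ξ):
  B: 855 − 1(259) = 596
  A: 0 + 1(259) = 259
Total out = 855 lbmol/h; y_B = 596 / 855 = 0.6971.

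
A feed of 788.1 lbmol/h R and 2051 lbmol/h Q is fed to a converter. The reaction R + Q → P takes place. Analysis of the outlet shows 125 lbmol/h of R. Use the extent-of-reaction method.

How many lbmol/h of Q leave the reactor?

1390 lbmol/h

For R: n = n₀ − 1ξ → 125 = 788.1 − 1ξ, giving ξ = 663.1 lbmol/h.
Outlet amounts (n = n₀ + ν ξ):
  R: 788.1 − 1(663.1) = 125
  Q: 2051 − 1(663.1) = 1388
  P: 0 + 1(663.1) = 663.1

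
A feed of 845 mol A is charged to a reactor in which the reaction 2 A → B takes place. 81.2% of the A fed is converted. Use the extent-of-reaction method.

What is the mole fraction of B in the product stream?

0.684

A reacted = 0.812 × 845 = 686.1 mol; ν_A = −2, so ξ = 686.1/2 = 343.1 mol.
Outlet amounts (n = n₀ + ν ξ):
  A: 845 − 2(343.1) = 158.9
  B: 0 + 1(343.1) = 343.1
Total out = 501.9 mol; y_B = 343.1 / 501.9 = 0.6835.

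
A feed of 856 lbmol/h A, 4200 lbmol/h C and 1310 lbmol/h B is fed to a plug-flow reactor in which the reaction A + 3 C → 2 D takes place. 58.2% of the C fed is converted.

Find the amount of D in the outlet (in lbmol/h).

1630 lbmol/h

C reacted = 0.582 × 4200 = 2444 lbmol/h; ν_C = −3, so ξ = 2444/3 = 814.8 lbmol/h.
Outlet amounts (n = n₀ + ν ξ):
  A: 856 − 1(814.8) = 41.2
  C: 4200 − 3(814.8) = 1756
  D: 0 + 2(814.8) = 1630
  B: 1310 (inert)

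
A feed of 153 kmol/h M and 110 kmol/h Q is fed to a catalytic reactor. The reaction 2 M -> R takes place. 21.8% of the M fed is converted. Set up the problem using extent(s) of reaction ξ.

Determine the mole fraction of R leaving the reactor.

0.0677

M reacted = 0.218 × 153 = 33.35 kmol/h; ν_M = −2, so ξ = 33.35/2 = 16.68 kmol/h.
Outlet amounts (n = n₀ + ν ξ):
  M: 153 − 2(16.68) = 119.6
  R: 0 + 1(16.68) = 16.68
  Q: 110 (inert)
Total out = 246.3 kmol/h; y_R = 16.68 / 246.3 = 0.0677.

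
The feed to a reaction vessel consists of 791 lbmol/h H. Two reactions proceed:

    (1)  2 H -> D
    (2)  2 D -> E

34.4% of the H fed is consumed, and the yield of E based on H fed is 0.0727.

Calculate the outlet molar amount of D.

21 lbmol/h

Conversion of H: H consumed = 2ξ₁ = 0.344 × 791 → ξ₁ = 136.1 lbmol/h.
Yield of E: 1ξ₂ / 791 = 0.0727 → ξ₂ = 57.51 lbmol/h.
Outlet amounts (n = n₀ + Σ ν·ξ):
  H: 791 − 2(136.1) = 518.9
  D: 0 + 1(136.1) − 2(57.51) = 21.04
  E: 0 + 1(57.51) = 57.51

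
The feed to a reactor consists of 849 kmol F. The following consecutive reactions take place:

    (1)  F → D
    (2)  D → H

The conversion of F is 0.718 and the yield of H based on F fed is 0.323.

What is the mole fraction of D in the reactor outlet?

Conversion of F: F consumed = 1ξ₁ = 0.718 × 849 → ξ₁ = 609.6 kmol.
Yield of H: 1ξ₂ / 849 = 0.323 → ξ₂ = 274.2 kmol.
Outlet amounts (n = n₀ + Σ ν·ξ):
  F: 849 − 1(609.6) = 239.4
  D: 0 + 1(609.6) − 1(274.2) = 335.4
  H: 0 + 1(274.2) = 274.2
Total out = 849 kmol; y_D = 335.4 / 849 = 0.395.

0.395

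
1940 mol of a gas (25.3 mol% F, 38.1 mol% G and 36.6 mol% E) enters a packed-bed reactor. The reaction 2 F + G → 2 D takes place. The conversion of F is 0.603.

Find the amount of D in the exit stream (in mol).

F reacted = 0.603 × 490.8 = 296 mol; ν_F = −2, so ξ = 296/2 = 148 mol.
Outlet amounts (n = n₀ + ν ξ):
  F: 490.8 − 2(148) = 194.9
  G: 739.1 − 1(148) = 591.2
  D: 0 + 2(148) = 296
  E: 710 (inert)

296 mol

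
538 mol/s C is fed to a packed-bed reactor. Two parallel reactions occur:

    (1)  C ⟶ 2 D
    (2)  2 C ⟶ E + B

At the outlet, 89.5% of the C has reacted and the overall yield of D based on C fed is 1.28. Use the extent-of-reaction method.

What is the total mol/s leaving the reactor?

Yield of D: 2ξ₁ / 538 = 1.28 → ξ₁ = 344.3 mol/s.
Conversion of C: 1ξ₁ + 2ξ₂ = 0.895 × 538 = 481.5 → ξ₂ = 68.59 mol/s.
Outlet amounts (n = n₀ + Σ ν·ξ):
  C: 538 − 1(344.3) − 2(68.59) = 56.49
  D: 0 + 2(344.3) = 688.6
  E: 0 + 1(68.59) = 68.59
  B: 0 + 1(68.59) = 68.59
Total out = 56.49 + 688.6 + 68.59 + 68.59 = 882.3 mol/s.

882 mol/s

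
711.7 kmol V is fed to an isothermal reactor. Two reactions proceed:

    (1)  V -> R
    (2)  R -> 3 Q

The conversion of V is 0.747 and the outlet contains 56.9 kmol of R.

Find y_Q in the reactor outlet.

Conversion of V: V consumed = 1ξ₁ = 0.747 × 711.7 → ξ₁ = 531.6 kmol.
R balance: n_R = 0 + 1ξ₁ − 1ξ₂ = 56.9 → ξ₂ = (1·531.6 − 56.9)/1 = 474.7 kmol.
Outlet amounts (n = n₀ + Σ ν·ξ):
  V: 711.7 − 1(531.6) = 180.1
  R: 0 + 1(531.6) − 1(474.7) = 56.9
  Q: 0 + 3(474.7) = 1424
Total out = 1661 kmol; y_Q = 1424 / 1661 = 0.8574.

0.857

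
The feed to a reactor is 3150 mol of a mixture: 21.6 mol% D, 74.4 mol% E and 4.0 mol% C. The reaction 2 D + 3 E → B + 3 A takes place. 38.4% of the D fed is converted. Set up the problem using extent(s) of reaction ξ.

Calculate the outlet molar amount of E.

D reacted = 0.384 × 680.4 = 261.3 mol; ν_D = −2, so ξ = 261.3/2 = 130.6 mol.
Outlet amounts (n = n₀ + ν ξ):
  D: 680.4 − 2(130.6) = 419.1
  E: 2344 − 3(130.6) = 1952
  B: 0 + 1(130.6) = 130.6
  A: 0 + 3(130.6) = 391.9
  C: 126 (inert)

1950 mol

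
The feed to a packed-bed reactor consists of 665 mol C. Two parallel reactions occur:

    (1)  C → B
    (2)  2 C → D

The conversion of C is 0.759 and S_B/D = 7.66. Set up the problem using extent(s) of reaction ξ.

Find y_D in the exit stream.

0.0853

Conversion of C: C consumed = 0.759 × 665 = 504.7 mol = 1ξ₁ + 2ξ₂.
Selectivity: 1ξ₁ / (1ξ₂) = 7.66 → ξ₁ = 7.66 ξ₂.
Substitute: (1·7.66 + 2) ξ₂ = 504.7 → ξ₂ = 52.25 mol, ξ₁ = 400.2 mol.
Outlet amounts (n = n₀ + Σ ν·ξ):
  C: 665 − 1(400.2) − 2(52.25) = 160.3
  B: 0 + 1(400.2) = 400.2
  D: 0 + 1(52.25) = 52.25
Total out = 612.8 mol; y_D = 52.25 / 612.8 = 0.08527.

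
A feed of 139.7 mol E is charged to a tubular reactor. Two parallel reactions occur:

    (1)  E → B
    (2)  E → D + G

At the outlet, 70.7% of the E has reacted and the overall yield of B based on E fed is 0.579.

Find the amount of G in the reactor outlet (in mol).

17.9 mol

Yield of B: 1ξ₁ / 139.7 = 0.579 → ξ₁ = 80.89 mol.
Conversion of E: 1ξ₁ + 1ξ₂ = 0.707 × 139.7 = 98.77 → ξ₂ = 17.88 mol.
Outlet amounts (n = n₀ + Σ ν·ξ):
  E: 139.7 − 1(80.89) − 1(17.88) = 40.93
  B: 0 + 1(80.89) = 80.89
  D: 0 + 1(17.88) = 17.88
  G: 0 + 1(17.88) = 17.88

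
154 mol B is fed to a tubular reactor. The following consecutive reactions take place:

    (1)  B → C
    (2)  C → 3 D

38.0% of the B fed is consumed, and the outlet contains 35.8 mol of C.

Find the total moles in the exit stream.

Conversion of B: B consumed = 1ξ₁ = 0.38 × 154 → ξ₁ = 58.52 mol.
C balance: n_C = 0 + 1ξ₁ − 1ξ₂ = 35.8 → ξ₂ = (1·58.52 − 35.8)/1 = 22.72 mol.
Outlet amounts (n = n₀ + Σ ν·ξ):
  B: 154 − 1(58.52) = 95.48
  C: 0 + 1(58.52) − 1(22.72) = 35.8
  D: 0 + 3(22.72) = 68.16
Total out = 95.48 + 35.8 + 68.16 = 199.4 mol.

199 mol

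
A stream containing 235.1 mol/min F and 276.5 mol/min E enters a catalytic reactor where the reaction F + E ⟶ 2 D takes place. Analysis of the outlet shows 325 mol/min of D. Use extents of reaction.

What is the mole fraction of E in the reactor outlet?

For D: n = n₀ + 2ξ → 325 = 0 + 2ξ, giving ξ = 162.5 mol/min.
Outlet amounts (n = n₀ + ν ξ):
  F: 235.1 − 1(162.5) = 72.6
  E: 276.5 − 1(162.5) = 114
  D: 0 + 2(162.5) = 325
Total out = 511.6 mol/min; y_E = 114 / 511.6 = 0.2228.

0.223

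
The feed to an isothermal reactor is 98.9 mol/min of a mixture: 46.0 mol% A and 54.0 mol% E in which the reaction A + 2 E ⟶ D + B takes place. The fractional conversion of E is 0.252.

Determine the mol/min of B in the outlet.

6.73 mol/min

E reacted = 0.252 × 53.41 = 13.46 mol/min; ν_E = −2, so ξ = 13.46/2 = 6.729 mol/min.
Outlet amounts (n = n₀ + ν ξ):
  A: 45.49 − 1(6.729) = 38.76
  E: 53.41 − 2(6.729) = 39.95
  D: 0 + 1(6.729) = 6.729
  B: 0 + 1(6.729) = 6.729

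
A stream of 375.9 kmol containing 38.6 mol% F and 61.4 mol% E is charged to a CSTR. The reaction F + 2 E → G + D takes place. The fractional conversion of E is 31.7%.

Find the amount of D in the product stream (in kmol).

E reacted = 0.317 × 230.8 = 73.16 kmol; ν_E = −2, so ξ = 73.16/2 = 36.58 kmol.
Outlet amounts (n = n₀ + ν ξ):
  F: 145.1 − 1(36.58) = 108.5
  E: 230.8 − 2(36.58) = 157.6
  G: 0 + 1(36.58) = 36.58
  D: 0 + 1(36.58) = 36.58

36.6 kmol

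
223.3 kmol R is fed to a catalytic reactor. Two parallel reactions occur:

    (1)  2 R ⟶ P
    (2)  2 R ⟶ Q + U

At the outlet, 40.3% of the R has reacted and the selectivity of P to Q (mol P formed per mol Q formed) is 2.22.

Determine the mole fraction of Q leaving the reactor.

0.0727

Conversion of R: R consumed = 0.403 × 223.3 = 89.99 kmol = 2ξ₁ + 2ξ₂.
Selectivity: 1ξ₁ / (1ξ₂) = 2.22 → ξ₁ = 2.22 ξ₂.
Substitute: (2·2.22 + 2) ξ₂ = 89.99 → ξ₂ = 13.97 kmol, ξ₁ = 31.02 kmol.
Outlet amounts (n = n₀ + Σ ν·ξ):
  R: 223.3 − 2(31.02) − 2(13.97) = 133.3
  P: 0 + 1(31.02) = 31.02
  Q: 0 + 1(13.97) = 13.97
  U: 0 + 1(13.97) = 13.97
Total out = 192.3 kmol; y_Q = 13.97 / 192.3 = 0.07267.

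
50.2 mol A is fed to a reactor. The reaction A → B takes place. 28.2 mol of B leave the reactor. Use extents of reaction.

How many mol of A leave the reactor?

22 mol

For B: n = n₀ + 1ξ → 28.2 = 0 + 1ξ, giving ξ = 28.2 mol.
Outlet amounts (n = n₀ + ν ξ):
  A: 50.2 − 1(28.2) = 22
  B: 0 + 1(28.2) = 28.2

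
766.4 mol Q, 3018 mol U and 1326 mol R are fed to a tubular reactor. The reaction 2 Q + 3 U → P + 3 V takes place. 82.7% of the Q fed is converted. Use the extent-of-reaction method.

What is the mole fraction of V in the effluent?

0.198

Q reacted = 0.827 × 766.4 = 633.8 mol; ν_Q = −2, so ξ = 633.8/2 = 316.9 mol.
Outlet amounts (n = n₀ + ν ξ):
  Q: 766.4 − 2(316.9) = 132.6
  U: 3018 − 3(316.9) = 2067
  P: 0 + 1(316.9) = 316.9
  V: 0 + 3(316.9) = 950.7
  R: 1326 (inert)
Total out = 4793 mol; y_V = 950.7 / 4793 = 0.1983.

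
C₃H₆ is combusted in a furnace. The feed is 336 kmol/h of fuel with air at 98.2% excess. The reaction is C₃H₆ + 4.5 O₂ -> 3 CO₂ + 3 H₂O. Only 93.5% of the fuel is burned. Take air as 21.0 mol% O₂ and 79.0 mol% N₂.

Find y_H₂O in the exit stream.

0.0638

Stoichiometric O₂ = 4.5 × 336 = 1512 kmol/h; O₂ fed = 1512 × 1.982 = 2997 kmol/h.
N₂ fed = 2997 × 79/21 = 11270 kmol/h.
Fuel reacted = 0.935 × 336 → ξ = 314.2 kmol/h.
Outlet (n = n₀ + ν ξ):
  C₃H₆: 336 − 1(314.2) = 21.84
  O₂: 2997 − 4.5(314.2) = 1583
  N₂: 11270 (inert)
  CO₂: 0 + 3(314.2) = 942.5
  H₂O: 0 + 3(314.2) = 942.5
Total out = 14760 kmol/h; y_H₂O = 942.5 / 14760 = 0.06384.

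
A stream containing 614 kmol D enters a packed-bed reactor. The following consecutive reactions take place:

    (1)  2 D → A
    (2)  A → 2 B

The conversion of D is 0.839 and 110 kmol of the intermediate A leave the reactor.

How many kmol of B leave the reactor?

Conversion of D: D consumed = 2ξ₁ = 0.839 × 614 → ξ₁ = 257.6 kmol.
A balance: n_A = 0 + 1ξ₁ − 1ξ₂ = 110 → ξ₂ = (1·257.6 − 110)/1 = 147.6 kmol.
Outlet amounts (n = n₀ + Σ ν·ξ):
  D: 614 − 2(257.6) = 98.85
  A: 0 + 1(257.6) − 1(147.6) = 110
  B: 0 + 2(147.6) = 295.1

295 kmol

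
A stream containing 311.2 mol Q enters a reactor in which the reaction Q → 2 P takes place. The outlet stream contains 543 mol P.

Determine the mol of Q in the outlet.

For P: n = n₀ + 2ξ → 543 = 0 + 2ξ, giving ξ = 271.5 mol.
Outlet amounts (n = n₀ + ν ξ):
  Q: 311.2 − 1(271.5) = 39.7
  P: 0 + 2(271.5) = 543

39.7 mol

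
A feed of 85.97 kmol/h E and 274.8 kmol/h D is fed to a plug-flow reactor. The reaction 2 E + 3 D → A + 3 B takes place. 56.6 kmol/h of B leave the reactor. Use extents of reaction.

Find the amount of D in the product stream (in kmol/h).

218 kmol/h

For B: n = n₀ + 3ξ → 56.6 = 0 + 3ξ, giving ξ = 18.87 kmol/h.
Outlet amounts (n = n₀ + ν ξ):
  E: 85.97 − 2(18.87) = 48.24
  D: 274.8 − 3(18.87) = 218.2
  A: 0 + 1(18.87) = 18.87
  B: 0 + 3(18.87) = 56.6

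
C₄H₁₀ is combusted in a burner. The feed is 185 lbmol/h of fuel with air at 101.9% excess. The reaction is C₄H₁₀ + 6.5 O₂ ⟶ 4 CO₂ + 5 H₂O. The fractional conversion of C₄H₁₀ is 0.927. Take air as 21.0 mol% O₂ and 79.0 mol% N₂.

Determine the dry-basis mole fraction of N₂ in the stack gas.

Stoichiometric O₂ = 6.5 × 185 = 1202 lbmol/h; O₂ fed = 1202 × 2.019 = 2428 lbmol/h.
N₂ fed = 2428 × 79/21 = 9133 lbmol/h.
Fuel reacted = 0.927 × 185 → ξ = 171.5 lbmol/h.
Outlet (n = n₀ + ν ξ):
  C₄H₁₀: 185 − 1(171.5) = 13.5
  O₂: 2428 − 6.5(171.5) = 1313
  N₂: 9133 (inert)
  CO₂: 0 + 4(171.5) = 686
  H₂O: 0 + 5(171.5) = 857.5
Dry total = 11150 lbmol/h; y_N₂ (dry) = 9133 / 11150 = 0.8194.

0.819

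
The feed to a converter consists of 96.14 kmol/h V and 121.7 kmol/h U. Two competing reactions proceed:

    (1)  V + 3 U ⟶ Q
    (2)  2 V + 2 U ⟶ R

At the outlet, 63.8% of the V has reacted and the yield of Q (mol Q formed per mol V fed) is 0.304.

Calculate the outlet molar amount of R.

Yield of Q: 1ξ₁ / 96.14 = 0.304 → ξ₁ = 29.23 kmol/h.
Conversion of V: 1ξ₁ + 2ξ₂ = 0.638 × 96.14 = 61.34 → ξ₂ = 16.06 kmol/h.
Outlet amounts (n = n₀ + Σ ν·ξ):
  V: 96.14 − 1(29.23) − 2(16.06) = 34.8
  U: 121.7 − 3(29.23) − 2(16.06) = 1.91
  Q: 0 + 1(29.23) = 29.23
  R: 0 + 1(16.06) = 16.06

16.1 kmol/h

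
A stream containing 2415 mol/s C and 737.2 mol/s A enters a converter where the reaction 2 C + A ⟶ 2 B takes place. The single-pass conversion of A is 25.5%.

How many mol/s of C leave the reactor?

A reacted = 0.255 × 737.2 = 188 mol/s; ν_A = −1, so ξ = 188/1 = 188 mol/s.
Outlet amounts (n = n₀ + ν ξ):
  C: 2415 − 2(188) = 2039
  A: 737.2 − 1(188) = 549.2
  B: 0 + 2(188) = 376

2040 mol/s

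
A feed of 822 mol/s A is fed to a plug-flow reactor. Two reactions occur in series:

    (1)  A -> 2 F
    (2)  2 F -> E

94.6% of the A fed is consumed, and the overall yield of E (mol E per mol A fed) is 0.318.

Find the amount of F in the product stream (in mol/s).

Conversion of A: A consumed = 1ξ₁ = 0.946 × 822 → ξ₁ = 777.6 mol/s.
Yield of E: 1ξ₂ / 822 = 0.318 → ξ₂ = 261.4 mol/s.
Outlet amounts (n = n₀ + Σ ν·ξ):
  A: 822 − 1(777.6) = 44.39
  F: 0 + 2(777.6) − 2(261.4) = 1032
  E: 0 + 1(261.4) = 261.4

1030 mol/s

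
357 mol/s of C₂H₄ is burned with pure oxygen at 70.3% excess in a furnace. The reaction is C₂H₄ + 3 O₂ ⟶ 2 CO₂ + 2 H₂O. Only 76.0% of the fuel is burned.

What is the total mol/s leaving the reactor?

2180 mol/s

Stoichiometric O₂ = 3 × 357 = 1071 mol/s; O₂ fed = 1071 × 1.703 = 1824 mol/s.
Fuel reacted = 0.76 × 357 → ξ = 271.3 mol/s.
Outlet (n = n₀ + ν ξ):
  C₂H₄: 357 − 1(271.3) = 85.68
  O₂: 1824 − 3(271.3) = 1010
  CO₂: 0 + 2(271.3) = 542.6
  H₂O: 0 + 2(271.3) = 542.6
Total out = 85.68 + 1010 + 542.6 + 542.6 = 2181 mol/s.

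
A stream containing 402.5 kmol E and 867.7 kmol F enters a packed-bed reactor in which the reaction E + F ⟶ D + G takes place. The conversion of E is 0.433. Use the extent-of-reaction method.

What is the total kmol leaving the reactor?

E reacted = 0.433 × 402.5 = 174.3 kmol; ν_E = −1, so ξ = 174.3/1 = 174.3 kmol.
Outlet amounts (n = n₀ + ν ξ):
  E: 402.5 − 1(174.3) = 228.2
  F: 867.7 − 1(174.3) = 693.4
  D: 0 + 1(174.3) = 174.3
  G: 0 + 1(174.3) = 174.3
Total out = 228.2 + 693.4 + 174.3 + 174.3 = 1270 kmol.

1270 kmol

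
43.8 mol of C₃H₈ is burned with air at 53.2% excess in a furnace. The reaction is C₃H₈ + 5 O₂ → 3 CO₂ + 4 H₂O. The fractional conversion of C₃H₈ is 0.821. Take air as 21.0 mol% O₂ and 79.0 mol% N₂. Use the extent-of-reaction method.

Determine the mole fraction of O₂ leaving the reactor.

Stoichiometric O₂ = 5 × 43.8 = 219 mol; O₂ fed = 219 × 1.532 = 335.5 mol.
N₂ fed = 335.5 × 79/21 = 1262 mol.
Fuel reacted = 0.821 × 43.8 → ξ = 35.96 mol.
Outlet (n = n₀ + ν ξ):
  C₃H₈: 43.8 − 1(35.96) = 7.84
  O₂: 335.5 − 5(35.96) = 155.7
  N₂: 1262 (inert)
  CO₂: 0 + 3(35.96) = 107.9
  H₂O: 0 + 4(35.96) = 143.8
Total out = 1677 mol; y_O₂ = 155.7 / 1677 = 0.09283.

0.0928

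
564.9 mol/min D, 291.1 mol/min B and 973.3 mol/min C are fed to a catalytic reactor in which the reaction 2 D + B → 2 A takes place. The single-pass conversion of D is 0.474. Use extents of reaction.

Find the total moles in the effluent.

D reacted = 0.474 × 564.9 = 267.8 mol/min; ν_D = −2, so ξ = 267.8/2 = 133.9 mol/min.
Outlet amounts (n = n₀ + ν ξ):
  D: 564.9 − 2(133.9) = 297.1
  B: 291.1 − 1(133.9) = 157.2
  A: 0 + 2(133.9) = 267.8
  C: 973.3 (inert)
Total out = 297.1 + 157.2 + 267.8 + 973.3 = 1695 mol/min.

1700 mol/min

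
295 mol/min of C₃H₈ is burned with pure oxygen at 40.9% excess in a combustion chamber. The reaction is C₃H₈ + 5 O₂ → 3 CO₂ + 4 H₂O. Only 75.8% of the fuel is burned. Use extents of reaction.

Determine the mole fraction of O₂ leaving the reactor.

Stoichiometric O₂ = 5 × 295 = 1475 mol/min; O₂ fed = 1475 × 1.409 = 2078 mol/min.
Fuel reacted = 0.758 × 295 → ξ = 223.6 mol/min.
Outlet (n = n₀ + ν ξ):
  C₃H₈: 295 − 1(223.6) = 71.39
  O₂: 2078 − 5(223.6) = 960.2
  CO₂: 0 + 3(223.6) = 670.8
  H₂O: 0 + 4(223.6) = 894.4
Total out = 2597 mol/min; y_O₂ = 960.2 / 2597 = 0.3698.

0.37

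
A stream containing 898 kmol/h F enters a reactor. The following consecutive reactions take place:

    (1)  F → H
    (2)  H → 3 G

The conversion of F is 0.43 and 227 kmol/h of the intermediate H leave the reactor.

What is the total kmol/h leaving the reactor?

1220 kmol/h

Conversion of F: F consumed = 1ξ₁ = 0.43 × 898 → ξ₁ = 386.1 kmol/h.
H balance: n_H = 0 + 1ξ₁ − 1ξ₂ = 227 → ξ₂ = (1·386.1 − 227)/1 = 159.1 kmol/h.
Outlet amounts (n = n₀ + Σ ν·ξ):
  F: 898 − 1(386.1) = 511.9
  H: 0 + 1(386.1) − 1(159.1) = 227
  G: 0 + 3(159.1) = 477.4
Total out = 511.9 + 227 + 477.4 = 1216 kmol/h.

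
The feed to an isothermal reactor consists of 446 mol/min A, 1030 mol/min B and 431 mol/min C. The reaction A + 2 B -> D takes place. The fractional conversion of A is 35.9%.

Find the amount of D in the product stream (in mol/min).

160 mol/min

A reacted = 0.359 × 446 = 160.1 mol/min; ν_A = −1, so ξ = 160.1/1 = 160.1 mol/min.
Outlet amounts (n = n₀ + ν ξ):
  A: 446 − 1(160.1) = 285.9
  B: 1030 − 2(160.1) = 709.8
  D: 0 + 1(160.1) = 160.1
  C: 431 (inert)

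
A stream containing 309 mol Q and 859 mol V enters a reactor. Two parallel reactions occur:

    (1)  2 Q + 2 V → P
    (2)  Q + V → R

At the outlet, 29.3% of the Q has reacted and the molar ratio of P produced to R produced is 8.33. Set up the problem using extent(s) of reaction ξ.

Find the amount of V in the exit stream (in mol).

768 mol

Conversion of Q: Q consumed = 0.293 × 309 = 90.54 mol = 2ξ₁ + 1ξ₂.
Selectivity: 1ξ₁ / (1ξ₂) = 8.33 → ξ₁ = 8.33 ξ₂.
Substitute: (2·8.33 + 1) ξ₂ = 90.54 → ξ₂ = 5.127 mol, ξ₁ = 42.71 mol.
Outlet amounts (n = n₀ + Σ ν·ξ):
  Q: 309 − 2(42.71) − 1(5.127) = 218.5
  V: 859 − 2(42.71) − 1(5.127) = 768.5
  P: 0 + 1(42.71) = 42.71
  R: 0 + 1(5.127) = 5.127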